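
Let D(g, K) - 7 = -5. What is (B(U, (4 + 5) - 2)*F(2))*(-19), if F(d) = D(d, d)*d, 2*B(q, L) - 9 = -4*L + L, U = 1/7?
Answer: 456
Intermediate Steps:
U = ⅐ ≈ 0.14286
D(g, K) = 2 (D(g, K) = 7 - 5 = 2)
B(q, L) = 9/2 - 3*L/2 (B(q, L) = 9/2 + (-4*L + L)/2 = 9/2 + (-3*L)/2 = 9/2 - 3*L/2)
F(d) = 2*d
(B(U, (4 + 5) - 2)*F(2))*(-19) = ((9/2 - 3*((4 + 5) - 2)/2)*(2*2))*(-19) = ((9/2 - 3*(9 - 2)/2)*4)*(-19) = ((9/2 - 3/2*7)*4)*(-19) = ((9/2 - 21/2)*4)*(-19) = -6*4*(-19) = -24*(-19) = 456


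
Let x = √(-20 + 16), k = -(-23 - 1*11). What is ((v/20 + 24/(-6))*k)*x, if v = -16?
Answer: -1632*I/5 ≈ -326.4*I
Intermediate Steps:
k = 34 (k = -(-23 - 11) = -1*(-34) = 34)
x = 2*I (x = √(-4) = 2*I ≈ 2.0*I)
((v/20 + 24/(-6))*k)*x = ((-16/20 + 24/(-6))*34)*(2*I) = ((-16*1/20 + 24*(-⅙))*34)*(2*I) = ((-⅘ - 4)*34)*(2*I) = (-24/5*34)*(2*I) = -1632*I/5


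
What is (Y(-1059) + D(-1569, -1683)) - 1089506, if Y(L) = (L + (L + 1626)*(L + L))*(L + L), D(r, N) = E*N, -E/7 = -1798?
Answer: 2523490126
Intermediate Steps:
E = 12586 (E = -7*(-1798) = 12586)
D(r, N) = 12586*N
Y(L) = 2*L*(L + 2*L*(1626 + L)) (Y(L) = (L + (1626 + L)*(2*L))*(2*L) = (L + 2*L*(1626 + L))*(2*L) = 2*L*(L + 2*L*(1626 + L)))
(Y(-1059) + D(-1569, -1683)) - 1089506 = ((-1059)²*(6506 + 4*(-1059)) + 12586*(-1683)) - 1089506 = (1121481*(6506 - 4236) - 21182238) - 1089506 = (1121481*2270 - 21182238) - 1089506 = (2545761870 - 21182238) - 1089506 = 2524579632 - 1089506 = 2523490126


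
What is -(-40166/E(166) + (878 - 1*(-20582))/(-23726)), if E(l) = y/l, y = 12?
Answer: 19774336397/35589 ≈ 5.5563e+5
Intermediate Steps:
E(l) = 12/l
-(-40166/E(166) + (878 - 1*(-20582))/(-23726)) = -(-40166/(12/166) + (878 - 1*(-20582))/(-23726)) = -(-40166/(12*(1/166)) + (878 + 20582)*(-1/23726)) = -(-40166/6/83 + 21460*(-1/23726)) = -(-40166*83/6 - 10730/11863) = -(-1666889/3 - 10730/11863) = -1*(-19774336397/35589) = 19774336397/35589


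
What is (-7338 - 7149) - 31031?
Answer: -45518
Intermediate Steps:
(-7338 - 7149) - 31031 = -14487 - 31031 = -45518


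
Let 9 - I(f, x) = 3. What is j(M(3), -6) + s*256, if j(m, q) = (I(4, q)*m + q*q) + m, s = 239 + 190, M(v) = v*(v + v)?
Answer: 109986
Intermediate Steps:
I(f, x) = 6 (I(f, x) = 9 - 1*3 = 9 - 3 = 6)
M(v) = 2*v² (M(v) = v*(2*v) = 2*v²)
s = 429
j(m, q) = q² + 7*m (j(m, q) = (6*m + q*q) + m = (6*m + q²) + m = (q² + 6*m) + m = q² + 7*m)
j(M(3), -6) + s*256 = ((-6)² + 7*(2*3²)) + 429*256 = (36 + 7*(2*9)) + 109824 = (36 + 7*18) + 109824 = (36 + 126) + 109824 = 162 + 109824 = 109986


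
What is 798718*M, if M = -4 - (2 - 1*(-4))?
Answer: -7987180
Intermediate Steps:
M = -10 (M = -4 - (2 + 4) = -4 - 1*6 = -4 - 6 = -10)
798718*M = 798718*(-10) = -7987180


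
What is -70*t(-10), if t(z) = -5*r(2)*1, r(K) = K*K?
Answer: 1400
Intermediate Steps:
r(K) = K²
t(z) = -20 (t(z) = -5*2²*1 = -5*4*1 = -20*1 = -20)
-70*t(-10) = -70*(-20) = 1400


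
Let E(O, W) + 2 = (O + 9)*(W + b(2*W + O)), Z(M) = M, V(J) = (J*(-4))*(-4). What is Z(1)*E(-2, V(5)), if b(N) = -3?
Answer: 537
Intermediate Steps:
V(J) = 16*J (V(J) = -4*J*(-4) = 16*J)
E(O, W) = -2 + (-3 + W)*(9 + O) (E(O, W) = -2 + (O + 9)*(W - 3) = -2 + (9 + O)*(-3 + W) = -2 + (-3 + W)*(9 + O))
Z(1)*E(-2, V(5)) = 1*(-29 - 3*(-2) + 9*(16*5) - 32*5) = 1*(-29 + 6 + 9*80 - 2*80) = 1*(-29 + 6 + 720 - 160) = 1*537 = 537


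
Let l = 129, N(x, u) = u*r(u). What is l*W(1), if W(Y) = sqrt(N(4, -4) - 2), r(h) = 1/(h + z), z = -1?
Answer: 129*I*sqrt(30)/5 ≈ 141.31*I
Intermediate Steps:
r(h) = 1/(-1 + h) (r(h) = 1/(h - 1) = 1/(-1 + h))
N(x, u) = u/(-1 + u)
W(Y) = I*sqrt(30)/5 (W(Y) = sqrt(-4/(-1 - 4) - 2) = sqrt(-4/(-5) - 2) = sqrt(-4*(-1/5) - 2) = sqrt(4/5 - 2) = sqrt(-6/5) = I*sqrt(30)/5)
l*W(1) = 129*(I*sqrt(30)/5) = 129*I*sqrt(30)/5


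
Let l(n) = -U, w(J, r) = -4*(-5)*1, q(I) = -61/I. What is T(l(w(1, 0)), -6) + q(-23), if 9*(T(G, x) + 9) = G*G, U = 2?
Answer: -1222/207 ≈ -5.9034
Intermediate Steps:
w(J, r) = 20 (w(J, r) = 20*1 = 20)
l(n) = -2 (l(n) = -1*2 = -2)
T(G, x) = -9 + G**2/9 (T(G, x) = -9 + (G*G)/9 = -9 + G**2/9)
T(l(w(1, 0)), -6) + q(-23) = (-9 + (1/9)*(-2)**2) - 61/(-23) = (-9 + (1/9)*4) - 61*(-1/23) = (-9 + 4/9) + 61/23 = -77/9 + 61/23 = -1222/207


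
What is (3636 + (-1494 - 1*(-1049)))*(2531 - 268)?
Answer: 7221233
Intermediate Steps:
(3636 + (-1494 - 1*(-1049)))*(2531 - 268) = (3636 + (-1494 + 1049))*2263 = (3636 - 445)*2263 = 3191*2263 = 7221233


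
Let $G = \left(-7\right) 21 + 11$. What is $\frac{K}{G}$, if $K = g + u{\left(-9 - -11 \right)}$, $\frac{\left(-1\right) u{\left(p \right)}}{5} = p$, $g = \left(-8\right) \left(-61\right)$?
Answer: $- \frac{239}{68} \approx -3.5147$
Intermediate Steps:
$g = 488$
$u{\left(p \right)} = - 5 p$
$G = -136$ ($G = -147 + 11 = -136$)
$K = 478$ ($K = 488 - 5 \left(-9 - -11\right) = 488 - 5 \left(-9 + 11\right) = 488 - 10 = 478$)
$\frac{K}{G} = \frac{478}{-136} = 478 \left(- \frac{1}{136}\right) = - \frac{239}{68}$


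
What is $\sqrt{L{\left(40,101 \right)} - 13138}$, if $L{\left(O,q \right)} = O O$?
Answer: $3 i \sqrt{1282} \approx 107.42 i$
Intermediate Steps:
$L{\left(O,q \right)} = O^{2}$
$\sqrt{L{\left(40,101 \right)} - 13138} = \sqrt{40^{2} - 13138} = \sqrt{1600 - 13138} = \sqrt{-11538} = 3 i \sqrt{1282}$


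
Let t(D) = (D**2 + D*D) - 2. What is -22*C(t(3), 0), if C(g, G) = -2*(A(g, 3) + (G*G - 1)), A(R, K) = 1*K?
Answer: 88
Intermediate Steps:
t(D) = -2 + 2*D**2 (t(D) = (D**2 + D**2) - 2 = 2*D**2 - 2 = -2 + 2*D**2)
A(R, K) = K
C(g, G) = -4 - 2*G**2 (C(g, G) = -2*(3 + (G*G - 1)) = -2*(3 + (G**2 - 1)) = -2*(3 + (-1 + G**2)) = -2*(2 + G**2) = -4 - 2*G**2)
-22*C(t(3), 0) = -22*(-4 - 2*0**2) = -22*(-4 - 2*0) = -22*(-4 + 0) = -22*(-4) = 88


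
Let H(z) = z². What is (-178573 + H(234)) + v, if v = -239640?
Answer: -363457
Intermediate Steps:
(-178573 + H(234)) + v = (-178573 + 234²) - 239640 = (-178573 + 54756) - 239640 = -123817 - 239640 = -363457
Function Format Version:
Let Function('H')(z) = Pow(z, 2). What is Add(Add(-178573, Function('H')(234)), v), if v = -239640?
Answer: -363457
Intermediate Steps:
Add(Add(-178573, Function('H')(234)), v) = Add(Add(-178573, Pow(234, 2)), -239640) = Add(Add(-178573, 54756), -239640) = Add(-123817, -239640) = -363457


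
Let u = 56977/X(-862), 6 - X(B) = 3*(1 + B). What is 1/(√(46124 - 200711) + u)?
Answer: 649839/4578990428 - 6702921*I*√3/4578990428 ≈ 0.00014192 - 0.0025355*I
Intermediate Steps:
X(B) = 3 - 3*B (X(B) = 6 - 3*(1 + B) = 6 - (3 + 3*B) = 6 + (-3 - 3*B) = 3 - 3*B)
u = 56977/2589 (u = 56977/(3 - 3*(-862)) = 56977/(3 + 2586) = 56977/2589 ≈ 22.007)
1/(√(46124 - 200711) + u) = 1/(√(46124 - 200711) + 56977/2589) = 1/(√(-154587) + 56977/2589) = 1/(227*I*√3 + 56977/2589) = 1/(56977/2589 + 227*I*√3)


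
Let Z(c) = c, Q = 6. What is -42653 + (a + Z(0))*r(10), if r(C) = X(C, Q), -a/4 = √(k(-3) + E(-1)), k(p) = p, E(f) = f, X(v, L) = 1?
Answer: -42653 - 8*I ≈ -42653.0 - 8.0*I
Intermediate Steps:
a = -8*I (a = -4*√(-3 - 1) = -8*I ≈ -8.0*I)
r(C) = 1
-42653 + (a + Z(0))*r(10) = -42653 + (-8*I + 0)*1 = -42653 - 8*I*1 = -42653 - 8*I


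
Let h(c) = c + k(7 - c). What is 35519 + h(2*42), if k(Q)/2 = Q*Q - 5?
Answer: 47451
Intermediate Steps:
k(Q) = -10 + 2*Q² (k(Q) = 2*(Q*Q - 5) = 2*(Q² - 5) = 2*(-5 + Q²) = -10 + 2*Q²)
h(c) = -10 + c + 2*(7 - c)² (h(c) = c + (-10 + 2*(7 - c)²) = -10 + c + 2*(7 - c)²)
35519 + h(2*42) = 35519 + (-10 + 2*42 + 2*(-7 + 2*42)²) = 35519 + (-10 + 84 + 2*(-7 + 84)²) = 35519 + (-10 + 84 + 2*77²) = 35519 + (-10 + 84 + 2*5929) = 35519 + (-10 + 84 + 11858) = 35519 + 11932 = 47451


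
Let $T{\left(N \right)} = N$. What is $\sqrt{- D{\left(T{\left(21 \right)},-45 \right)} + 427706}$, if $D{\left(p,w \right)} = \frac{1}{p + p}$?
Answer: $\frac{\sqrt{754473342}}{42} \approx 653.99$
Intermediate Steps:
$D{\left(p,w \right)} = \frac{1}{2 p}$
$\sqrt{- D{\left(T{\left(21 \right)},-45 \right)} + 427706} = \sqrt{- \frac{1}{2 \cdot 21} + 427706} = \sqrt{\left(-1\right) \frac{1}{42} + 427706} = \sqrt{- \frac{1}{42} + 427706} = \sqrt{\frac{17963651}{42}} = \frac{\sqrt{754473342}}{42}$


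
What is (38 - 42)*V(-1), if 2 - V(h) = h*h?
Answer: -4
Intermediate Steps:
V(h) = 2 - h**2 (V(h) = 2 - h*h = 2 - h**2)
(38 - 42)*V(-1) = (38 - 42)*(2 - 1*(-1)**2) = -4*(2 - 1*1) = -4*(2 - 1) = -4*1 = -4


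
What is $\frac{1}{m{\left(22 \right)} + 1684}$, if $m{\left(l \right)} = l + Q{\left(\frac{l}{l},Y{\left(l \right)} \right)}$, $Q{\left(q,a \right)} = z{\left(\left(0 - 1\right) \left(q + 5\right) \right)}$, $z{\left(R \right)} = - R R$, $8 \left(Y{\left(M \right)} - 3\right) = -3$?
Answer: $\frac{1}{1670} \approx 0.0005988$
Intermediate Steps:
$Y{\left(M \right)} = \frac{21}{8}$ ($Y{\left(M \right)} = 3 + \frac{1}{8} \left(-3\right) = 3 - \frac{3}{8} = \frac{21}{8}$)
$z{\left(R \right)} = - R^{2}$
$Q{\left(q,a \right)} = - \left(-5 - q\right)^{2}$ ($Q{\left(q,a \right)} = - \left(\left(0 - 1\right) \left(q + 5\right)\right)^{2} = - \left(- (5 + q)\right)^{2} = - \left(-5 - q\right)^{2}$)
$m{\left(l \right)} = -36 + l$ ($m{\left(l \right)} = l - \left(5 + \frac{l}{l}\right)^{2} = l - \left(5 + 1\right)^{2} = l - 6^{2} = l - 36 = -36 + l$)
$\frac{1}{m{\left(22 \right)} + 1684} = \frac{1}{\left(-36 + 22\right) + 1684} = \frac{1}{-14 + 1684} = \frac{1}{1670}$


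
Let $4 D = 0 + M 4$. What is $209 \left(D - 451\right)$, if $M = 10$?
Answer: $-92169$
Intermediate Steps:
$D = 10$ ($D = \frac{0 + 10 \cdot 4}{4} = \frac{0 + 40}{4} = \frac{1}{4} \cdot 40 = 10$)
$209 \left(D - 451\right) = 209 \left(10 - 451\right) = 209 \left(-441\right) = -92169$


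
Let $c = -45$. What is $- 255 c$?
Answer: $11475$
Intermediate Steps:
$- 255 c = \left(-255\right) \left(-45\right) = 11475$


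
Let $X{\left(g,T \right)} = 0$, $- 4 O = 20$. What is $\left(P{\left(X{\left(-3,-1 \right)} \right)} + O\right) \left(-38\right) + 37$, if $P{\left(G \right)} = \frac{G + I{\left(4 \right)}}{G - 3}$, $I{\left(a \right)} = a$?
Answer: $\frac{833}{3} \approx 277.67$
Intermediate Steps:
$O = -5$ ($O = \left(- \frac{1}{4}\right) 20 = -5$)
$P{\left(G \right)} = \frac{4 + G}{-3 + G}$ ($P{\left(G \right)} = \frac{G + 4}{G - 3} = \frac{4 + G}{-3 + G}$)
$\left(P{\left(X{\left(-3,-1 \right)} \right)} + O\right) \left(-38\right) + 37 = \left(\frac{4 + 0}{-3 + 0} - 5\right) \left(-38\right) + 37 = \left(\frac{1}{-3} \cdot 4 - 5\right) \left(-38\right) + 37 = \left(\left(- \frac{1}{3}\right) 4 - 5\right) \left(-38\right) + 37 = \left(- \frac{4}{3} - 5\right) \left(-38\right) + 37 = \left(- \frac{19}{3}\right) \left(-38\right) + 37 = \frac{722}{3} + 37 = \frac{833}{3}$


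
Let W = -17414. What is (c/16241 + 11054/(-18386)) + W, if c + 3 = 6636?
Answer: -2600000162220/149303513 ≈ -17414.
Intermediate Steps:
c = 6633 (c = -3 + 6636 = 6633)
(c/16241 + 11054/(-18386)) + W = (6633/16241 + 11054/(-18386)) - 17414 = (6633*(1/16241) + 11054*(-1/18386)) - 17414 = (6633/16241 - 5527/9193) - 17414 = -28786838/149303513 - 17414 = -2600000162220/149303513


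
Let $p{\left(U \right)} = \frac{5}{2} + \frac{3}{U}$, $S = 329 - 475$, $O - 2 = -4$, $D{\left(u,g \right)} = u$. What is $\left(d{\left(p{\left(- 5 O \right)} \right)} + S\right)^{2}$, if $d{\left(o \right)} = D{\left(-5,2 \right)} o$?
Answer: $25600$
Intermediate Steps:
$O = -2$ ($O = 2 - 4 = -2$)
$S = -146$
$p{\left(U \right)} = \frac{5}{2} + \frac{3}{U}$ ($p{\left(U \right)} = 5 \cdot \frac{1}{2} + \frac{3}{U} = \frac{5}{2} + \frac{3}{U}$)
$d{\left(o \right)} = - 5 o$
$\left(d{\left(p{\left(- 5 O \right)} \right)} + S\right)^{2} = \left(- 5 \left(\frac{5}{2} + \frac{3}{\left(-5\right) \left(-2\right)}\right) - 146\right)^{2} = \left(- 5 \left(\frac{5}{2} + \frac{3}{10}\right) - 146\right)^{2} = \left(\left(-5\right) \frac{14}{5} - 146\right)^{2} = \left(-14 - 146\right)^{2} = \left(-160\right)^{2} = 25600$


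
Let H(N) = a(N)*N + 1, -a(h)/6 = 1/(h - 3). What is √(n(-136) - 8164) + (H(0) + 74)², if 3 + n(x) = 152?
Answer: 5625 + I*√8015 ≈ 5625.0 + 89.526*I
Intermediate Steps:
a(h) = -6/(-3 + h) (a(h) = -6/(h - 3) = -6/(-3 + h))
n(x) = 149 (n(x) = -3 + 152 = 149)
H(N) = 1 - 6*N/(-3 + N) (H(N) = (-6/(-3 + N))*N + 1 = -6*N/(-3 + N) + 1 = 1 - 6*N/(-3 + N))
√(n(-136) - 8164) + (H(0) + 74)² = √(149 - 8164) + ((-3 - 5*0)/(-3 + 0) + 74)² = √(-8015) + ((-3 + 0)/(-3) + 74)² = I*√8015 + (-⅓*(-3) + 74)² = I*√8015 + (1 + 74)² = I*√8015 + 75² = I*√8015 + 5625 = 5625 + I*√8015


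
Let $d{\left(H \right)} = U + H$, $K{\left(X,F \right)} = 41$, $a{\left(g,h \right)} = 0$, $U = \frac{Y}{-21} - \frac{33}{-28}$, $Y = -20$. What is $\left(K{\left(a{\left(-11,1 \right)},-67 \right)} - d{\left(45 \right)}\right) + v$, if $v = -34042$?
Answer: $- \frac{2860043}{84} \approx -34048.0$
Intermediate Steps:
$U = \frac{179}{84}$ ($U = - \frac{20}{-21} - \frac{33}{-28} = \left(-20\right) \left(- \frac{1}{21}\right) - - \frac{33}{28} = \frac{20}{21} + \frac{33}{28} = \frac{179}{84} \approx 2.131$)
$d{\left(H \right)} = \frac{179}{84} + H$
$\left(K{\left(a{\left(-11,1 \right)},-67 \right)} - d{\left(45 \right)}\right) + v = \left(41 - \left(\frac{179}{84} + 45\right)\right) - 34042 = \left(41 - \frac{3959}{84}\right) - 34042 = - \frac{515}{84} - 34042 = - \frac{2860043}{84}$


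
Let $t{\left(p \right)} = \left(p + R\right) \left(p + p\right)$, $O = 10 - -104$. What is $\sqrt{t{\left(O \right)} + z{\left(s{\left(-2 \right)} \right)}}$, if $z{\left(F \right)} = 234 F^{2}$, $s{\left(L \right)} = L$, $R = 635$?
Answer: $2 \sqrt{42927} \approx 414.38$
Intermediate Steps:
$O = 114$ ($O = 10 + 104 = 114$)
$t{\left(p \right)} = 2 p \left(635 + p\right)$ ($t{\left(p \right)} = \left(p + 635\right) \left(p + p\right) = \left(635 + p\right) 2 p = 2 p \left(635 + p\right)$)
$\sqrt{t{\left(O \right)} + z{\left(s{\left(-2 \right)} \right)}} = \sqrt{2 \cdot 114 \left(635 + 114\right) + 234 \left(-2\right)^{2}} = \sqrt{2 \cdot 114 \cdot 749 + 234 \cdot 4} = \sqrt{170772 + 936} = \sqrt{171708} = 2 \sqrt{42927}$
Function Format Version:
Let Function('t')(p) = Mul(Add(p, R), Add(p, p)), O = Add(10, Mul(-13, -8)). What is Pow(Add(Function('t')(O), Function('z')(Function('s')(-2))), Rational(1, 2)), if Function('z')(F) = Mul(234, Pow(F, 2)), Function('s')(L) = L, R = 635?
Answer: Mul(2, Pow(42927, Rational(1, 2))) ≈ 414.38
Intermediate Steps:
O = 114 (O = Add(10, 104) = 114)
Function('t')(p) = Mul(2, p, Add(635, p)) (Function('t')(p) = Mul(Add(p, 635), Add(p, p)) = Mul(Add(635, p), Mul(2, p)) = Mul(2, p, Add(635, p)))
Pow(Add(Function('t')(O), Function('z')(Function('s')(-2))), Rational(1, 2)) = Pow(Add(Mul(2, 114, Add(635, 114)), Mul(234, Pow(-2, 2))), Rational(1, 2)) = Pow(Add(Mul(2, 114, 749), Mul(234, 4)), Rational(1, 2)) = Pow(Add(170772, 936), Rational(1, 2)) = Pow(171708, Rational(1, 2)) = Mul(2, Pow(42927, Rational(1, 2)))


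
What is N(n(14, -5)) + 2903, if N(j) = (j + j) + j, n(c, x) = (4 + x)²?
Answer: 2906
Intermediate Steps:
N(j) = 3*j (N(j) = 2*j + j = 3*j)
N(n(14, -5)) + 2903 = 3*(4 - 5)² + 2903 = 3*(-1)² + 2903 = 3*1 + 2903 = 3 + 2903 = 2906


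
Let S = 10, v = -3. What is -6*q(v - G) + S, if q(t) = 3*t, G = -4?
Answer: -8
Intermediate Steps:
-6*q(v - G) + S = -18*(-3 - 1*(-4)) + 10 = -18*(-3 + 4) + 10 = -18 + 10 = -8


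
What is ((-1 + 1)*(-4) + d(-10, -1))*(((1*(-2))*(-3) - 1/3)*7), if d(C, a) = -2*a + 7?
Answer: 357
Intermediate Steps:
d(C, a) = 7 - 2*a
((-1 + 1)*(-4) + d(-10, -1))*(((1*(-2))*(-3) - 1/3)*7) = ((-1 + 1)*(-4) + (7 - 2*(-1)))*(((1*(-2))*(-3) - 1/3)*7) = (0*(-4) + (7 + 2))*((-2*(-3) - 1*⅓)*7) = (0 + 9)*((6 - ⅓)*7) = 9*((17/3)*7) = 9*(119/3) = 357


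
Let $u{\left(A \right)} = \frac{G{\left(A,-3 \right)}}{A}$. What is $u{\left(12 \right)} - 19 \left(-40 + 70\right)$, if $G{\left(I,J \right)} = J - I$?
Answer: $- \frac{2285}{4} \approx -571.25$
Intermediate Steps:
$u{\left(A \right)} = \frac{-3 - A}{A}$
$u{\left(12 \right)} - 19 \left(-40 + 70\right) = \frac{-3 - 12}{12} - 19 \left(-40 + 70\right) = \frac{-3 - 12}{12} - 570 = \frac{1}{12} \left(-15\right) - 570 = - \frac{5}{4} - 570 = - \frac{2285}{4}$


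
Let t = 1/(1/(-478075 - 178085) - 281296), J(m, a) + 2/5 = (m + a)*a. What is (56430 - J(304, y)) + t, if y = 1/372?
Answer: 7206693167894388931003/127711260871143120 ≈ 56430.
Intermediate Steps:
y = 1/372 ≈ 0.0026882
J(m, a) = -⅖ + a*(a + m) (J(m, a) = -⅖ + (m + a)*a = -⅖ + (a + m)*a = -⅖ + a*(a + m))
t = -656160/184575183361 (t = 1/(1/(-656160) - 281296) = 1/(-1/656160 - 281296) = 1/(-184575183361/656160) = -656160/184575183361 ≈ -3.5550e-6)
(56430 - J(304, y)) + t = (56430 - (-⅖ + (1/372)² + (1/372)*304)) - 656160/184575183361 = (56430 - (-⅖ + 1/138384 + 76/93)) - 656160/184575183361 = (56430 - 1*288677/691920) - 656160/184575183361 = (56430 - 288677/691920) - 656160/184575183361 = 39044756923/691920 - 656160/184575183361 = 7206693167894388931003/127711260871143120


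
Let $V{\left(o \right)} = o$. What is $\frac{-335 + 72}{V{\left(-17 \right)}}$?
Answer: $\frac{263}{17} \approx 15.471$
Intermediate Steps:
$\frac{-335 + 72}{V{\left(-17 \right)}} = \frac{-335 + 72}{-17} = \left(-263\right) \left(- \frac{1}{17}\right) = \frac{263}{17}$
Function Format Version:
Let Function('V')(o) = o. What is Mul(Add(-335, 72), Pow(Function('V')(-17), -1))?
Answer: Rational(263, 17) ≈ 15.471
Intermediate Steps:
Mul(Add(-335, 72), Pow(Function('V')(-17), -1)) = Mul(Add(-335, 72), Pow(-17, -1)) = Mul(-263, Rational(-1, 17)) = Rational(263, 17)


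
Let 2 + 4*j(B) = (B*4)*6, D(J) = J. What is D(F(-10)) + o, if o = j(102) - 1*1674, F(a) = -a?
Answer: -2105/2 ≈ -1052.5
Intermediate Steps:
j(B) = -½ + 6*B (j(B) = -½ + ((B*4)*6)/4 = -½ + ((4*B)*6)/4 = -½ + (24*B)/4 = -½ + 6*B)
o = -2125/2 (o = (-½ + 6*102) - 1*1674 = (-½ + 612) - 1674 = 1223/2 - 1674 = -2125/2 ≈ -1062.5)
D(F(-10)) + o = -1*(-10) - 2125/2 = 10 - 2125/2 = -2105/2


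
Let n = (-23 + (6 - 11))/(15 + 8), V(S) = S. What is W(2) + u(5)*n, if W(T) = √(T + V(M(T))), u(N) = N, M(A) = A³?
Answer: -140/23 + √10 ≈ -2.9247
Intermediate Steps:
W(T) = √(T + T³)
n = -28/23 (n = (-23 - 5)/23 = -28*1/23 = -28/23 ≈ -1.2174)
W(2) + u(5)*n = √(2 + 2³) + 5*(-28/23) = √(2 + 8) - 140/23 = √10 - 140/23 = -140/23 + √10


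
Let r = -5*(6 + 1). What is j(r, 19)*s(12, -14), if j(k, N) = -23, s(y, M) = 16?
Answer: -368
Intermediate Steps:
r = -35 (r = -5*7 = -35)
j(r, 19)*s(12, -14) = -23*16 = -368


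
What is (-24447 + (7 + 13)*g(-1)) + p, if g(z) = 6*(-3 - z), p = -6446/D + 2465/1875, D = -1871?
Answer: -17317676722/701625 ≈ -24682.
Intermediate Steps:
p = 3339653/701625 (p = -6446/(-1871) + 2465/1875 = -6446*(-1/1871) + 2465*(1/1875) = 6446/1871 + 493/375 = 3339653/701625 ≈ 4.7599)
g(z) = -18 - 6*z
(-24447 + (7 + 13)*g(-1)) + p = (-24447 + (7 + 13)*(-18 - 6*(-1))) + 3339653/701625 = (-24447 + 20*(-18 + 6)) + 3339653/701625 = (-24447 + 20*(-12)) + 3339653/701625 = (-24447 - 240) + 3339653/701625 = -24687 + 3339653/701625 = -17317676722/701625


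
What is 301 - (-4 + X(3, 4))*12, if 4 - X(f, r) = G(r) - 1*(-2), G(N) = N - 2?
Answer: 349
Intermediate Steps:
G(N) = -2 + N
X(f, r) = 4 - r (X(f, r) = 4 - ((-2 + r) - 1*(-2)) = 4 - ((-2 + r) + 2) = 4 - r)
301 - (-4 + X(3, 4))*12 = 301 - (-4 + (4 - 1*4))*12 = 301 - (-4 + (4 - 4))*12 = 301 - (-4 + 0)*12 = 301 - (-4)*12 = 301 - 1*(-48) = 301 + 48 = 349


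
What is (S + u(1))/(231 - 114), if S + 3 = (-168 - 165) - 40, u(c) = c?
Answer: -125/39 ≈ -3.2051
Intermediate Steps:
S = -376 (S = -3 + ((-168 - 165) - 40) = -3 + (-333 - 40) = -3 - 373 = -376)
(S + u(1))/(231 - 114) = (-376 + 1)/(231 - 114) = -375/117 = -375*1/117 = -125/39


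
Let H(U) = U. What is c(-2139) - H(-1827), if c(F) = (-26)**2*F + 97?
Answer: -1444040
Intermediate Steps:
c(F) = 97 + 676*F (c(F) = 676*F + 97 = 97 + 676*F)
c(-2139) - H(-1827) = (97 + 676*(-2139)) - 1*(-1827) = (97 - 1445964) + 1827 = -1445867 + 1827 = -1444040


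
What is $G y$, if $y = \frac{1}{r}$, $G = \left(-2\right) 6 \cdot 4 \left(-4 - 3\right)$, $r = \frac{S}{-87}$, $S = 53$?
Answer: $- \frac{29232}{53} \approx -551.55$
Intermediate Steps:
$r = - \frac{53}{87}$ ($r = \frac{53}{-87} = 53 \left(- \frac{1}{87}\right) = - \frac{53}{87} \approx -0.6092$)
$G = 336$ ($G = - 12 \cdot 4 \left(-7\right) = \left(-12\right) \left(-28\right) = 336$)
$y = - \frac{87}{53}$ ($y = \frac{1}{- \frac{53}{87}} = - \frac{87}{53} \approx -1.6415$)
$G y = 336 \left(- \frac{87}{53}\right) = - \frac{29232}{53}$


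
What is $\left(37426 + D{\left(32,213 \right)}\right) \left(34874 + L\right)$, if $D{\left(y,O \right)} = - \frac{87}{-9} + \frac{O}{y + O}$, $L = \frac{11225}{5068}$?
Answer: $\frac{2431750152062039}{1862490} \approx 1.3056 \cdot 10^{9}$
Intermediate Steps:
$L = \frac{11225}{5068}$ ($L = 11225 \cdot \frac{1}{5068} = \frac{11225}{5068} \approx 2.2149$)
$D{\left(y,O \right)} = \frac{29}{3} + \frac{O}{O + y}$ ($D{\left(y,O \right)} = \left(-87\right) \left(- \frac{1}{9}\right) + \frac{O}{O + y} = \frac{29}{3} + \frac{O}{O + y}$)
$\left(37426 + D{\left(32,213 \right)}\right) \left(34874 + L\right) = \left(37426 + \frac{29 \cdot 32 + 32 \cdot 213}{3 \left(213 + 32\right)}\right) \left(34874 + \frac{11225}{5068}\right) = \left(37426 + \frac{928 + 6816}{3 \cdot 245}\right) \frac{176752657}{5068} = \left(37426 + \frac{1}{3} \cdot \frac{1}{245} \cdot 7744\right) \frac{176752657}{5068} = \left(37426 + \frac{7744}{735}\right) \frac{176752657}{5068} = \frac{27515854}{735} \cdot \frac{176752657}{5068} = \frac{2431750152062039}{1862490}$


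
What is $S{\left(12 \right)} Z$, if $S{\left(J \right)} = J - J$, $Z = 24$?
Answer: $0$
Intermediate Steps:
$S{\left(J \right)} = 0$
$S{\left(12 \right)} Z = 0 \cdot 24 = 0$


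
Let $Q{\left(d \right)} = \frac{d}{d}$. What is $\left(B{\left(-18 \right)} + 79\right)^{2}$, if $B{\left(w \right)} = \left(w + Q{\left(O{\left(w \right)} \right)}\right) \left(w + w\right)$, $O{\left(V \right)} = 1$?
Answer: $477481$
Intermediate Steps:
$Q{\left(d \right)} = 1$
$B{\left(w \right)} = 2 w \left(1 + w\right)$ ($B{\left(w \right)} = \left(w + 1\right) \left(w + w\right) = \left(1 + w\right) 2 w = 2 w \left(1 + w\right)$)
$\left(B{\left(-18 \right)} + 79\right)^{2} = \left(2 \left(-18\right) \left(1 - 18\right) + 79\right)^{2} = \left(2 \left(-18\right) \left(-17\right) + 79\right)^{2} = \left(612 + 79\right)^{2} = 691^{2} = 477481$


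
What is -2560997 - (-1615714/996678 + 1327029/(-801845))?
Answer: -93031737231086149/36326421405 ≈ -2.5610e+6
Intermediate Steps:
-2560997 - (-1615714/996678 + 1327029/(-801845)) = -2560997 - (-1615714*1/996678 + 1327029*(-1/801845)) = -2560997 - (-807857/498339 - 120639/72895) = -2560997 - 1*(-119007854636/36326421405) = -2560997 + 119007854636/36326421405 = -93031737231086149/36326421405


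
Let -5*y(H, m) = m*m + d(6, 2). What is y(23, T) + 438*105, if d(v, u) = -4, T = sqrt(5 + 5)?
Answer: 229944/5 ≈ 45989.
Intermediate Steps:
T = sqrt(10) ≈ 3.1623
y(H, m) = 4/5 - m**2/5 (y(H, m) = -(m*m - 4)/5 = -(m**2 - 4)/5 = -(-4 + m**2)/5 = 4/5 - m**2/5)
y(23, T) + 438*105 = (4/5 - (sqrt(10))**2/5) + 438*105 = (4/5 - 1/5*10) + 45990 = (4/5 - 2) + 45990 = -6/5 + 45990 = 229944/5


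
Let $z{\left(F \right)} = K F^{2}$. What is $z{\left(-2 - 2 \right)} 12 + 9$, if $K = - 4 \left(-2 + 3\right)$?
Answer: $-759$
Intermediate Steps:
$K = -4$ ($K = \left(-4\right) 1 = -4$)
$z{\left(F \right)} = - 4 F^{2}$
$z{\left(-2 - 2 \right)} 12 + 9 = - 4 \left(-2 - 2\right)^{2} \cdot 12 + 9 = - 4 \left(-4\right)^{2} \cdot 12 + 9 = \left(-4\right) 16 \cdot 12 + 9 = \left(-64\right) 12 + 9 = -768 + 9 = -759$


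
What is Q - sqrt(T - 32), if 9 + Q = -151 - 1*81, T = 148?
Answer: -241 - 2*sqrt(29) ≈ -251.77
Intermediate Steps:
Q = -241 (Q = -9 + (-151 - 1*81) = -9 + (-151 - 81) = -9 - 232 = -241)
Q - sqrt(T - 32) = -241 - sqrt(148 - 32) = -241 - sqrt(116) = -241 - 2*sqrt(29)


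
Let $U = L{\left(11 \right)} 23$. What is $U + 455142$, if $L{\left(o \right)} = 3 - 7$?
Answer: $455050$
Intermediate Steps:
$L{\left(o \right)} = -4$
$U = -92$ ($U = \left(-4\right) 23 = -92$)
$U + 455142 = -92 + 455142 = 455050$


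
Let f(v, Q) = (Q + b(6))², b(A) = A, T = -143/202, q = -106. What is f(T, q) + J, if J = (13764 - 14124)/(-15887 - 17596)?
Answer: 111610120/11161 ≈ 10000.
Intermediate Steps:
T = -143/202 (T = -143*1/202 = -143/202 ≈ -0.70792)
f(v, Q) = (6 + Q)² (f(v, Q) = (Q + 6)² = (6 + Q)²)
J = 120/11161 (J = -360/(-33483) = -360*(-1/33483) = 120/11161 ≈ 0.010752)
f(T, q) + J = (6 - 106)² + 120/11161 = (-100)² + 120/11161 = 10000 + 120/11161 = 111610120/11161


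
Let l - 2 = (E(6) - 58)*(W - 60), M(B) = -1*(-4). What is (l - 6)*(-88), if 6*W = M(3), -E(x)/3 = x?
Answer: -1189408/3 ≈ -3.9647e+5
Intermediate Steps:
E(x) = -3*x
M(B) = 4
W = 2/3 (W = (1/6)*4 = 2/3 ≈ 0.66667)
l = 13534/3 (l = 2 + (-3*6 - 58)*(2/3 - 60) = 2 + (-18 - 58)*(-178/3) = 2 - 76*(-178/3) = 2 + 13528/3 = 13534/3 ≈ 4511.3)
(l - 6)*(-88) = (13534/3 - 6)*(-88) = (13516/3)*(-88) = -1189408/3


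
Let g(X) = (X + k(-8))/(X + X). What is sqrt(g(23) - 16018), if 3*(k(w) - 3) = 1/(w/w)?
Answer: I*sqrt(305035890)/138 ≈ 126.56*I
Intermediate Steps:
k(w) = 10/3 (k(w) = 3 + 1/(3*((w/w))) = 3 + (1/3)/1 = 3 + (1/3)*1 = 3 + 1/3 = 10/3)
g(X) = (10/3 + X)/(2*X) (g(X) = (X + 10/3)/(X + X) = (10/3 + X)/((2*X)) = (10/3 + X)*(1/(2*X)) = (10/3 + X)/(2*X))
sqrt(g(23) - 16018) = sqrt((1/6)*(10 + 3*23)/23 - 16018) = sqrt((1/6)*(1/23)*(10 + 69) - 16018) = sqrt((1/6)*(1/23)*79 - 16018) = sqrt(79/138 - 16018) = sqrt(-2210405/138) = I*sqrt(305035890)/138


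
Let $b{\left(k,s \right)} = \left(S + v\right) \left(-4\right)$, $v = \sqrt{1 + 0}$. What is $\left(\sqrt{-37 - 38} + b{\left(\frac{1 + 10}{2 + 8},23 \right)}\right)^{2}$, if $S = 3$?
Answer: $181 - 160 i \sqrt{3} \approx 181.0 - 277.13 i$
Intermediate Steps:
$v = 1$ ($v = \sqrt{1} = 1$)
$b{\left(k,s \right)} = -16$ ($b{\left(k,s \right)} = \left(3 + 1\right) \left(-4\right) = 4 \left(-4\right) = -16$)
$\left(\sqrt{-37 - 38} + b{\left(\frac{1 + 10}{2 + 8},23 \right)}\right)^{2} = \left(\sqrt{-37 - 38} - 16\right)^{2} = \left(\sqrt{-75} - 16\right)^{2} = \left(5 i \sqrt{3} - 16\right)^{2} = \left(-16 + 5 i \sqrt{3}\right)^{2}$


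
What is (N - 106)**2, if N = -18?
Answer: 15376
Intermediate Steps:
(N - 106)**2 = (-18 - 106)**2 = (-124)**2 = 15376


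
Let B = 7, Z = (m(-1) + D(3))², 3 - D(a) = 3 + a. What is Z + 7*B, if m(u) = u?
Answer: 65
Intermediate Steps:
D(a) = -a (D(a) = 3 - (3 + a) = 3 + (-3 - a) = -a)
Z = 16 (Z = (-1 - 1*3)² = (-1 - 3)² = (-4)² = 16)
Z + 7*B = 16 + 7*7 = 16 + 49 = 65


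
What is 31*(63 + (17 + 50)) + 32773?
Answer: 36803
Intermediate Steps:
31*(63 + (17 + 50)) + 32773 = 31*(63 + 67) + 32773 = 31*130 + 32773 = 4030 + 32773 = 36803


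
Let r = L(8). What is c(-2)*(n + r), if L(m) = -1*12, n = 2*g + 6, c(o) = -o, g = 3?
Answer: 0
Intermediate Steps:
n = 12 (n = 2*3 + 6 = 6 + 6 = 12)
L(m) = -12
r = -12
c(-2)*(n + r) = (-1*(-2))*(12 - 12) = 2*0 = 0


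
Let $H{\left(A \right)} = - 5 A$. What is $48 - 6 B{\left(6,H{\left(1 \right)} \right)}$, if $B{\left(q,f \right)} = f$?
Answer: $78$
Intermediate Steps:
$48 - 6 B{\left(6,H{\left(1 \right)} \right)} = 48 - 6 \left(\left(-5\right) 1\right) = 48 - -30 = 48 + 30 = 78$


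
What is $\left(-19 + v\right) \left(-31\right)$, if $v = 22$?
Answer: $-93$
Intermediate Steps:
$\left(-19 + v\right) \left(-31\right) = \left(-19 + 22\right) \left(-31\right) = 3 \left(-31\right) = -93$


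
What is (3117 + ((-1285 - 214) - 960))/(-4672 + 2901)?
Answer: -94/253 ≈ -0.37154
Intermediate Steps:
(3117 + ((-1285 - 214) - 960))/(-4672 + 2901) = (3117 + (-1499 - 960))/(-1771) = (3117 - 2459)*(-1/1771) = 658*(-1/1771) = -94/253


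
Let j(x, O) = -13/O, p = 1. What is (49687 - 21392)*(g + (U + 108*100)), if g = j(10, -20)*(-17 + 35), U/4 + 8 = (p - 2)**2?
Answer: 610249583/2 ≈ 3.0512e+8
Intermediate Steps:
U = -28 (U = -32 + 4*(1 - 2)**2 = -32 + 4*(-1)**2 = -32 + 4*1 = -32 + 4 = -28)
g = 117/10 (g = (-13/(-20))*(-17 + 35) = -13*(-1/20)*18 = (13/20)*18 = 117/10 ≈ 11.700)
(49687 - 21392)*(g + (U + 108*100)) = (49687 - 21392)*(117/10 + (-28 + 108*100)) = 28295*(117/10 + (-28 + 10800)) = 28295*(117/10 + 10772) = 28295*(107837/10) = 610249583/2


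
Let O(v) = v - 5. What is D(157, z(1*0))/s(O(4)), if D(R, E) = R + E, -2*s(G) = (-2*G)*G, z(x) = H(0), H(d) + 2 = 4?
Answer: 159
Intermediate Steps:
H(d) = 2 (H(d) = -2 + 4 = 2)
O(v) = -5 + v
z(x) = 2
s(G) = G**2 (s(G) = -(-2*G)*G/2 = -(-1)*G**2 = G**2)
D(R, E) = E + R
D(157, z(1*0))/s(O(4)) = (2 + 157)/((-5 + 4)**2) = 159/((-1)**2) = 159/1 = 159*1 = 159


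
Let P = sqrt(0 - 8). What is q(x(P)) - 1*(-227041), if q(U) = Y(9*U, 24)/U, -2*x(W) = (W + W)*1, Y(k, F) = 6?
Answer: 227041 + 3*I*sqrt(2)/2 ≈ 2.2704e+5 + 2.1213*I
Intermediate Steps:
P = 2*I*sqrt(2) (P = sqrt(-8) = 2*I*sqrt(2) ≈ 2.8284*I)
x(W) = -W (x(W) = -(W + W)/2 = -2*W/2 = -W)
q(U) = 6/U
q(x(P)) - 1*(-227041) = 6/((-2*I*sqrt(2))) - 1*(-227041) = 6/((-2*I*sqrt(2))) + 227041 = 6*(I*sqrt(2)/4) + 227041 = 3*I*sqrt(2)/2 + 227041 = 227041 + 3*I*sqrt(2)/2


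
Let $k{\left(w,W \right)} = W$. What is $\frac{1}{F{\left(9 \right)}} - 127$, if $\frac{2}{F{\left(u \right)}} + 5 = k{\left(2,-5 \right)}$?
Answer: $-132$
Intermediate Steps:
$F{\left(u \right)} = - \frac{1}{5}$ ($F{\left(u \right)} = \frac{2}{-5 - 5} = \frac{2}{-10} = 2 \left(- \frac{1}{10}\right) = - \frac{1}{5}$)
$\frac{1}{F{\left(9 \right)}} - 127 = \frac{1}{- \frac{1}{5}} - 127 = -5 - 127 = -132$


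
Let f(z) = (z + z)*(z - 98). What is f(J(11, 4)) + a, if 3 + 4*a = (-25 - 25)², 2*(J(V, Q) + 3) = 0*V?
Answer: 4921/4 ≈ 1230.3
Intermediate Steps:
J(V, Q) = -3 (J(V, Q) = -3 + (0*V)/2 = -3 + (½)*0 = -3 + 0 = -3)
f(z) = 2*z*(-98 + z) (f(z) = (2*z)*(-98 + z) = 2*z*(-98 + z))
a = 2497/4 (a = -¾ + (-25 - 25)²/4 = -¾ + (¼)*(-50)² = -¾ + (¼)*2500 = -¾ + 625 = 2497/4 ≈ 624.25)
f(J(11, 4)) + a = 2*(-3)*(-98 - 3) + 2497/4 = 2*(-3)*(-101) + 2497/4 = 606 + 2497/4 = 4921/4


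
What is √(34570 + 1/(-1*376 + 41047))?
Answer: √6353698052449/13557 ≈ 185.93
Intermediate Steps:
√(34570 + 1/(-1*376 + 41047)) = √(34570 + 1/(-376 + 41047)) = √(34570 + 1/40671) = √(1405996471/40671) = √6353698052449/13557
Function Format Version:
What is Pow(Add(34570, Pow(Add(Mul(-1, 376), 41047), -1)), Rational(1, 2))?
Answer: Mul(Rational(1, 13557), Pow(6353698052449, Rational(1, 2))) ≈ 185.93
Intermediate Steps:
Pow(Add(34570, Pow(Add(Mul(-1, 376), 41047), -1)), Rational(1, 2)) = Pow(Add(34570, Pow(Add(-376, 41047), -1)), Rational(1, 2)) = Pow(Add(34570, Pow(40671, -1)), Rational(1, 2)) = Pow(Add(34570, Rational(1, 40671)), Rational(1, 2)) = Pow(Rational(1405996471, 40671), Rational(1, 2)) = Mul(Rational(1, 13557), Pow(6353698052449, Rational(1, 2)))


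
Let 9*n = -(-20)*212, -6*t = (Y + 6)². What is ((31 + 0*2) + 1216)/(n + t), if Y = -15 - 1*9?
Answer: 11223/3754 ≈ 2.9896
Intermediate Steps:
Y = -24 (Y = -15 - 9 = -24)
t = -54 (t = -(-24 + 6)²/6 = -⅙*(-18)² = -⅙*324 = -54)
n = 4240/9 (n = (-(-20)*212)/9 = (-1*(-4240))/9 = (⅑)*4240 = 4240/9 ≈ 471.11)
((31 + 0*2) + 1216)/(n + t) = ((31 + 0*2) + 1216)/(4240/9 - 54) = ((31 + 0) + 1216)/(3754/9) = (31 + 1216)*(9/3754) = 1247*(9/3754) = 11223/3754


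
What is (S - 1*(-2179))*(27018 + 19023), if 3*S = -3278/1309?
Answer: 11933903935/119 ≈ 1.0028e+8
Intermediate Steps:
S = -298/357 (S = (-3278/1309)/3 = (-22*149/1309)/3 = (⅓)*(-298/119) = -298/357 ≈ -0.83473)
(S - 1*(-2179))*(27018 + 19023) = (-298/357 - 1*(-2179))*(27018 + 19023) = (-298/357 + 2179)*46041 = (777605/357)*46041 = 11933903935/119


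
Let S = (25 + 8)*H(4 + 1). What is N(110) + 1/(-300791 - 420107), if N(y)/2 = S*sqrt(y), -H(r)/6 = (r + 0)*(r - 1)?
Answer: -1/720898 - 7920*sqrt(110) ≈ -83066.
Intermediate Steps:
H(r) = -6*r*(-1 + r) (H(r) = -6*(r + 0)*(r - 1) = -6*r*(-1 + r))
S = -3960 (S = (25 + 8)*(6*(4 + 1)*(1 - (4 + 1))) = 33*(6*5*(1 - 1*5)) = 33*(6*5*(1 - 5)) = 33*(6*5*(-4)) = 33*(-120) = -3960)
N(y) = -7920*sqrt(y) (N(y) = 2*(-3960*sqrt(y)) = -7920*sqrt(y))
N(110) + 1/(-300791 - 420107) = -7920*sqrt(110) + 1/(-300791 - 420107) = -7920*sqrt(110) + 1/(-720898) = -7920*sqrt(110) - 1/720898 = -1/720898 - 7920*sqrt(110)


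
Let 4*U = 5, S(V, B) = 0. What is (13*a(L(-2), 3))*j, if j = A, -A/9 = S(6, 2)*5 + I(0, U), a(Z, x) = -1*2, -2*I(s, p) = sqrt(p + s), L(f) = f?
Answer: -117*sqrt(5)/2 ≈ -130.81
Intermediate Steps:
U = 5/4 (U = (1/4)*5 = 5/4 ≈ 1.2500)
I(s, p) = -sqrt(p + s)/2
a(Z, x) = -2
A = 9*sqrt(5)/4 (A = -9*(0*5 - sqrt(5/4 + 0)/2) = -9*(0 - sqrt(5)/4) = -(-9)*sqrt(5)/4 = 9*sqrt(5)/4 ≈ 5.0312)
j = 9*sqrt(5)/4 ≈ 5.0312
(13*a(L(-2), 3))*j = (13*(-2))*(9*sqrt(5)/4) = -117*sqrt(5)/2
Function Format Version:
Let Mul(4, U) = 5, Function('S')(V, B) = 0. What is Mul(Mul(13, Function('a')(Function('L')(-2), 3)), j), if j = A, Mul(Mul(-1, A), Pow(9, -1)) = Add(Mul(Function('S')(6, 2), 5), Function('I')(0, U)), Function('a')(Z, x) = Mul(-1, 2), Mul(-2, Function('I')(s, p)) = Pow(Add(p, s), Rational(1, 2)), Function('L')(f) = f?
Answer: Mul(Rational(-117, 2), Pow(5, Rational(1, 2))) ≈ -130.81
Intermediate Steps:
U = Rational(5, 4) (U = Mul(Rational(1, 4), 5) = Rational(5, 4) ≈ 1.2500)
Function('I')(s, p) = Mul(Rational(-1, 2), Pow(Add(p, s), Rational(1, 2)))
Function('a')(Z, x) = -2
A = Mul(Rational(9, 4), Pow(5, Rational(1, 2))) (A = Mul(-9, Add(Mul(0, 5), Mul(Rational(-1, 2), Pow(Add(Rational(5, 4), 0), Rational(1, 2))))) = Mul(-9, Add(0, Mul(Rational(-1, 2), Pow(Rational(5, 4), Rational(1, 2))))) = Mul(-9, Add(0, Mul(Rational(-1, 2), Mul(Rational(1, 2), Pow(5, Rational(1, 2)))))) = Mul(-9, Add(0, Mul(Rational(-1, 4), Pow(5, Rational(1, 2))))) = Mul(-9, Mul(Rational(-1, 4), Pow(5, Rational(1, 2)))) = Mul(Rational(9, 4), Pow(5, Rational(1, 2))) ≈ 5.0312)
j = Mul(Rational(9, 4), Pow(5, Rational(1, 2))) ≈ 5.0312
Mul(Mul(13, Function('a')(Function('L')(-2), 3)), j) = Mul(Mul(13, -2), Mul(Rational(9, 4), Pow(5, Rational(1, 2)))) = Mul(-26, Mul(Rational(9, 4), Pow(5, Rational(1, 2)))) = Mul(Rational(-117, 2), Pow(5, Rational(1, 2)))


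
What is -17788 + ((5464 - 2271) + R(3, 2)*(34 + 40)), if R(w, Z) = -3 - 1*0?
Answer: -14817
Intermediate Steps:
R(w, Z) = -3 (R(w, Z) = -3 + 0 = -3)
-17788 + ((5464 - 2271) + R(3, 2)*(34 + 40)) = -17788 + ((5464 - 2271) - 3*(34 + 40)) = -17788 + (3193 - 3*74) = -17788 + (3193 - 222) = -17788 + 2971 = -14817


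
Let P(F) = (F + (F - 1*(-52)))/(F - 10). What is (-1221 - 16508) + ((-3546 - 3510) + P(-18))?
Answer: -173499/7 ≈ -24786.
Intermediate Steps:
P(F) = (52 + 2*F)/(-10 + F) (P(F) = (F + (F + 52))/(-10 + F) = (F + (52 + F))/(-10 + F) = (52 + 2*F)/(-10 + F))
(-1221 - 16508) + ((-3546 - 3510) + P(-18)) = (-1221 - 16508) + ((-3546 - 3510) + 2*(26 - 18)/(-10 - 18)) = -17729 + (-7056 + 2*8/(-28)) = -17729 + (-7056 + 2*(-1/28)*8) = -17729 + (-7056 - 4/7) = -17729 - 49396/7 = -173499/7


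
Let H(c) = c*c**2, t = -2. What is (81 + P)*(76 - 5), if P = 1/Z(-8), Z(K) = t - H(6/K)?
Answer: 576307/101 ≈ 5706.0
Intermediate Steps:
H(c) = c**3
Z(K) = -2 - 216/K**3 (Z(K) = -2 - (6/K)**3 = -2 - 216/K**3)
P = -64/101 (P = 1/(-2 - 216/(-8)**3) = 1/(-2 - 216*(-1/512)) = 1/(-2 + 27/64) = 1/(-101/64) = -64/101 ≈ -0.63366)
(81 + P)*(76 - 5) = (81 - 64/101)*(76 - 5) = (8117/101)*71 = 576307/101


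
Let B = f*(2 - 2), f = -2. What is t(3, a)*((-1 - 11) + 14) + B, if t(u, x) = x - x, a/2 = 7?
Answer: 0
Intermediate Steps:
a = 14 (a = 2*7 = 14)
B = 0 (B = -2*(2 - 2) = -2*0 = 0)
t(u, x) = 0
t(3, a)*((-1 - 11) + 14) + B = 0*((-1 - 11) + 14) + 0 = 0*(-12 + 14) + 0 = 0*2 + 0 = 0 + 0 = 0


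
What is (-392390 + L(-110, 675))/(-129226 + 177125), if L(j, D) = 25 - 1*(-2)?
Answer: -392363/47899 ≈ -8.1915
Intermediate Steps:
L(j, D) = 27 (L(j, D) = 25 + 2 = 27)
(-392390 + L(-110, 675))/(-129226 + 177125) = (-392390 + 27)/(-129226 + 177125) = -392363/47899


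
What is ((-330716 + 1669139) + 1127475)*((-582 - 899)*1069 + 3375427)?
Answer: 4419476099724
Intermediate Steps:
((-330716 + 1669139) + 1127475)*((-582 - 899)*1069 + 3375427) = (1338423 + 1127475)*(-1481*1069 + 3375427) = 2465898*(-1583189 + 3375427) = 2465898*1792238 = 4419476099724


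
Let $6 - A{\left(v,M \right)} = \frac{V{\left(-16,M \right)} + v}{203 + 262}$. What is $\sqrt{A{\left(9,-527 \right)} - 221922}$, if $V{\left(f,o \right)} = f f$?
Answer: $\frac{i \sqrt{1919356413}}{93} \approx 471.08 i$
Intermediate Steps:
$V{\left(f,o \right)} = f^{2}$
$A{\left(v,M \right)} = \frac{2534}{465} - \frac{v}{465}$ ($A{\left(v,M \right)} = 6 - \frac{\left(-16\right)^{2} + v}{203 + 262} = 6 - \frac{256 + v}{465} = 6 - \left(256 + v\right) \frac{1}{465} = 6 - \left(\frac{256}{465} + \frac{v}{465}\right) = \frac{2534}{465} - \frac{v}{465}$)
$\sqrt{A{\left(9,-527 \right)} - 221922} = \sqrt{\left(\frac{2534}{465} - \frac{3}{155}\right) - 221922} = \sqrt{\frac{505}{93} - 221922} = \sqrt{- \frac{20638241}{93}} = \frac{i \sqrt{1919356413}}{93}$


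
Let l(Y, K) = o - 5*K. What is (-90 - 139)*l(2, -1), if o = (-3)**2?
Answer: -3206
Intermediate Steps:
o = 9
l(Y, K) = 9 - 5*K
(-90 - 139)*l(2, -1) = (-90 - 139)*(9 - 5*(-1)) = -229*(9 + 5) = -229*14 = -3206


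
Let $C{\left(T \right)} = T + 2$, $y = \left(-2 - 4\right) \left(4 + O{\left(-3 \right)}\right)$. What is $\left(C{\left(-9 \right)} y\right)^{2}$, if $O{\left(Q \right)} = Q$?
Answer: $1764$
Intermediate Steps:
$y = -6$ ($y = \left(-2 - 4\right) \left(4 - 3\right) = \left(-6\right) 1 = -6$)
$C{\left(T \right)} = 2 + T$
$\left(C{\left(-9 \right)} y\right)^{2} = \left(\left(2 - 9\right) \left(-6\right)\right)^{2} = \left(\left(-7\right) \left(-6\right)\right)^{2} = 42^{2} = 1764$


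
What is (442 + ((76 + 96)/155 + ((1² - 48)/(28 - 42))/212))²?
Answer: 41557048979522521/211636801600 ≈ 1.9636e+5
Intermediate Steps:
(442 + ((76 + 96)/155 + ((1² - 48)/(28 - 42))/212))² = (442 + (172*(1/155) + ((1 - 48)/(-14))*(1/212)))² = (442 + (172/155 - 47*(-1/14)*(1/212)))² = (442 + (172/155 + (47/14)*(1/212)))² = (442 + (172/155 + 47/2968))² = (442 + 517781/460040)² = (203855461/460040)² = 41557048979522521/211636801600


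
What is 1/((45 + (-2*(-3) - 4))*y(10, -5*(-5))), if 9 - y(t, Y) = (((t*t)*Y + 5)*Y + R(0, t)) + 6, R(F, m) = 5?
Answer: -1/2943469 ≈ -3.3974e-7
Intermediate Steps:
y(t, Y) = -2 - Y*(5 + Y*t**2) (y(t, Y) = 9 - ((((t*t)*Y + 5)*Y + 5) + 6) = 9 - (((t**2*Y + 5)*Y + 5) + 6) = 9 - (((Y*t**2 + 5)*Y + 5) + 6) = 9 - (((5 + Y*t**2)*Y + 5) + 6) = 9 - ((Y*(5 + Y*t**2) + 5) + 6) = 9 - ((5 + Y*(5 + Y*t**2)) + 6) = 9 - (11 + Y*(5 + Y*t**2)) = 9 + (-11 - Y*(5 + Y*t**2)) = -2 - Y*(5 + Y*t**2))
1/((45 + (-2*(-3) - 4))*y(10, -5*(-5))) = 1/((45 + (-2*(-3) - 4))*(-2 - (-25)*(-5) - 1*(-5*(-5))**2*10**2)) = 1/((45 + (6 - 4))*(-2 - 5*25 - 1*25**2*100)) = 1/((45 + 2)*(-2 - 125 - 1*625*100)) = 1/(47*(-2 - 125 - 62500)) = 1/(47*(-62627)) = 1/(-2943469) = -1/2943469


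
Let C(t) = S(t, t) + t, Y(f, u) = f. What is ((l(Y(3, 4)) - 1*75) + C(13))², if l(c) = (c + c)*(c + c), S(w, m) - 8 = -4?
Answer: 484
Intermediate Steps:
S(w, m) = 4 (S(w, m) = 8 - 4 = 4)
l(c) = 4*c² (l(c) = (2*c)*(2*c) = 4*c²)
C(t) = 4 + t
((l(Y(3, 4)) - 1*75) + C(13))² = ((4*3² - 1*75) + (4 + 13))² = ((4*9 - 75) + 17)² = ((36 - 75) + 17)² = (-39 + 17)² = (-22)² = 484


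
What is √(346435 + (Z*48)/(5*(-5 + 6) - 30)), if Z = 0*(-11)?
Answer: √346435 ≈ 588.59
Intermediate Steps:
Z = 0
√(346435 + (Z*48)/(5*(-5 + 6) - 30)) = √(346435 + (0*48)/(5*(-5 + 6) - 30)) = √(346435 + 0/(5*1 - 30)) = √(346435 + 0/(5 - 30)) = √(346435 + 0/(-25)) = √(346435 + 0*(-1/25)) = √(346435 + 0) = √346435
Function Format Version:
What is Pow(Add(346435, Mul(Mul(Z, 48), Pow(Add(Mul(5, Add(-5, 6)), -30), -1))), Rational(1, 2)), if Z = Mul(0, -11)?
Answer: Pow(346435, Rational(1, 2)) ≈ 588.59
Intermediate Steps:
Z = 0
Pow(Add(346435, Mul(Mul(Z, 48), Pow(Add(Mul(5, Add(-5, 6)), -30), -1))), Rational(1, 2)) = Pow(Add(346435, Mul(Mul(0, 48), Pow(Add(Mul(5, Add(-5, 6)), -30), -1))), Rational(1, 2)) = Pow(Add(346435, Mul(0, Pow(Add(Mul(5, 1), -30), -1))), Rational(1, 2)) = Pow(Add(346435, Mul(0, Pow(Add(5, -30), -1))), Rational(1, 2)) = Pow(Add(346435, Mul(0, Pow(-25, -1))), Rational(1, 2)) = Pow(Add(346435, Mul(0, Rational(-1, 25))), Rational(1, 2)) = Pow(Add(346435, 0), Rational(1, 2)) = Pow(346435, Rational(1, 2))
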